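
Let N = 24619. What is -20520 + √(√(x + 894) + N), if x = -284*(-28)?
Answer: -20520 + √(24619 + √8846) ≈ -20363.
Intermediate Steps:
x = 7952
-20520 + √(√(x + 894) + N) = -20520 + √(√(7952 + 894) + 24619) = -20520 + √(√8846 + 24619) = -20520 + √(24619 + √8846)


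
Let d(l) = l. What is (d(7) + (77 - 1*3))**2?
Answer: 6561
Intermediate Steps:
(d(7) + (77 - 1*3))**2 = (7 + (77 - 1*3))**2 = (7 + (77 - 3))**2 = (7 + 74)**2 = 81**2 = 6561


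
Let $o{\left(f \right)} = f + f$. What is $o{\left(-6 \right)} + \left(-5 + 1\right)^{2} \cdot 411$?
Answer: $6564$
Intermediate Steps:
$o{\left(f \right)} = 2 f$
$o{\left(-6 \right)} + \left(-5 + 1\right)^{2} \cdot 411 = 2 \left(-6\right) + \left(-5 + 1\right)^{2} \cdot 411 = -12 + \left(-4\right)^{2} \cdot 411 = -12 + 16 \cdot 411 = -12 + 6576 = 6564$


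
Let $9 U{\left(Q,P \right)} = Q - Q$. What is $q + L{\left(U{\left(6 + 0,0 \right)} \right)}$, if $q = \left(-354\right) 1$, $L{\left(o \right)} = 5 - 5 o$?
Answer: $-349$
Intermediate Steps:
$U{\left(Q,P \right)} = 0$ ($U{\left(Q,P \right)} = \frac{Q - Q}{9} = \frac{1}{9} \cdot 0 = 0$)
$q = -354$
$q + L{\left(U{\left(6 + 0,0 \right)} \right)} = -354 + \left(5 - 0\right) = -354 + \left(5 + 0\right) = -354 + 5 = -349$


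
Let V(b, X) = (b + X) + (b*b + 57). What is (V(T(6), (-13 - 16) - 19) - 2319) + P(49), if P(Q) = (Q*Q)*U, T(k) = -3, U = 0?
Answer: -2304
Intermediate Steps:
P(Q) = 0 (P(Q) = (Q*Q)*0 = Q**2*0 = 0)
V(b, X) = 57 + X + b + b**2 (V(b, X) = (X + b) + (b**2 + 57) = (X + b) + (57 + b**2) = 57 + X + b + b**2)
(V(T(6), (-13 - 16) - 19) - 2319) + P(49) = ((57 + ((-13 - 16) - 19) - 3 + (-3)**2) - 2319) + 0 = ((57 + (-29 - 19) - 3 + 9) - 2319) + 0 = ((57 - 48 - 3 + 9) - 2319) + 0 = (15 - 2319) + 0 = -2304 + 0 = -2304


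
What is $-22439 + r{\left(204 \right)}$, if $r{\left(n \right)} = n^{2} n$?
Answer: $8467225$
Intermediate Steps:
$r{\left(n \right)} = n^{3}$
$-22439 + r{\left(204 \right)} = -22439 + 204^{3} = -22439 + 8489664 = 8467225$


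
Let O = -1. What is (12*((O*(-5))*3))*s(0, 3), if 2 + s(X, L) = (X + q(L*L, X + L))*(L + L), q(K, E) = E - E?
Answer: -360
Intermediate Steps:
q(K, E) = 0
s(X, L) = -2 + 2*L*X (s(X, L) = -2 + (X + 0)*(L + L) = -2 + X*(2*L) = -2 + 2*L*X)
(12*((O*(-5))*3))*s(0, 3) = (12*(-1*(-5)*3))*(-2 + 2*3*0) = (12*(5*3))*(-2 + 0) = (12*15)*(-2) = 180*(-2) = -360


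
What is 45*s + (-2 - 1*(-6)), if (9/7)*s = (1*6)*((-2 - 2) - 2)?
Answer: -1256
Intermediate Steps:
s = -28 (s = 7*((1*6)*((-2 - 2) - 2))/9 = 7*(6*(-4 - 2))/9 = 7*(6*(-6))/9 = (7/9)*(-36) = -28)
45*s + (-2 - 1*(-6)) = 45*(-28) + (-2 - 1*(-6)) = -1260 + (-2 + 6) = -1260 + 4 = -1256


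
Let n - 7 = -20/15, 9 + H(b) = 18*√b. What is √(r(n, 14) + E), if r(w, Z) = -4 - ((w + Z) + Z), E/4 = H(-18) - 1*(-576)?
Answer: √(20073 + 1944*I*√2)/3 ≈ 47.336 + 3.2266*I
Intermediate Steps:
H(b) = -9 + 18*√b
n = 17/3 (n = 7 - 20/15 = 7 - 20*1/15 = 7 - 4/3 = 17/3 ≈ 5.6667)
E = 2268 + 216*I*√2 (E = 4*((-9 + 18*√(-18)) - 1*(-576)) = 4*((-9 + 18*(3*I*√2)) + 576) = 4*((-9 + 54*I*√2) + 576) = 4*(567 + 54*I*√2) = 2268 + 216*I*√2 ≈ 2268.0 + 305.47*I)
r(w, Z) = -4 - w - 2*Z (r(w, Z) = -4 - ((Z + w) + Z) = -4 - (w + 2*Z) = -4 + (-w - 2*Z) = -4 - w - 2*Z)
√(r(n, 14) + E) = √((-4 - 1*17/3 - 2*14) + (2268 + 216*I*√2)) = √((-4 - 17/3 - 28) + (2268 + 216*I*√2)) = √(-113/3 + (2268 + 216*I*√2)) = √(6691/3 + 216*I*√2)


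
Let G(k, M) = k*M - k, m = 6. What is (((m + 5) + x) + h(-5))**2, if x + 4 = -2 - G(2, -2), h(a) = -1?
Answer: 100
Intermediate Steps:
G(k, M) = -k + M*k (G(k, M) = M*k - k = -k + M*k)
x = 0 (x = -4 + (-2 - 2*(-1 - 2)) = -4 + (-2 - 2*(-3)) = -4 + (-2 - 1*(-6)) = -4 + (-2 + 6) = -4 + 4 = 0)
(((m + 5) + x) + h(-5))**2 = (((6 + 5) + 0) - 1)**2 = ((11 + 0) - 1)**2 = (11 - 1)**2 = 10**2 = 100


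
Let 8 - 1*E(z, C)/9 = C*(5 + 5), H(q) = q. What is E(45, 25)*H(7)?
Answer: -15246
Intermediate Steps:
E(z, C) = 72 - 90*C (E(z, C) = 72 - 9*C*(5 + 5) = 72 - 9*C*10 = 72 - 90*C)
E(45, 25)*H(7) = (72 - 90*25)*7 = (72 - 2250)*7 = -2178*7 = -15246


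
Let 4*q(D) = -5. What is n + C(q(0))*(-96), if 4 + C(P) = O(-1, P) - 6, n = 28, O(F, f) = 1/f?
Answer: 5324/5 ≈ 1064.8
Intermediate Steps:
q(D) = -5/4 (q(D) = (1/4)*(-5) = -5/4)
C(P) = -10 + 1/P (C(P) = -4 + (1/P - 6) = -4 + (-6 + 1/P) = -10 + 1/P)
n + C(q(0))*(-96) = 28 + (-10 + 1/(-5/4))*(-96) = 28 + (-10 - 4/5)*(-96) = 28 - 54/5*(-96) = 28 + 5184/5 = 5324/5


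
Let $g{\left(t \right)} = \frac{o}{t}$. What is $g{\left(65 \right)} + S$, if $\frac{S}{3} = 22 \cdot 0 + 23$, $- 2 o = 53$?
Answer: $\frac{8917}{130} \approx 68.592$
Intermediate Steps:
$o = - \frac{53}{2}$ ($o = \left(- \frac{1}{2}\right) 53 = - \frac{53}{2} \approx -26.5$)
$g{\left(t \right)} = - \frac{53}{2 t}$
$S = 69$ ($S = 3 \left(22 \cdot 0 + 23\right) = 3 \left(0 + 23\right) = 3 \cdot 23 = 69$)
$g{\left(65 \right)} + S = - \frac{53}{2 \cdot 65} + 69 = \left(- \frac{53}{2}\right) \frac{1}{65} + 69 = - \frac{53}{130} + 69 = \frac{8917}{130}$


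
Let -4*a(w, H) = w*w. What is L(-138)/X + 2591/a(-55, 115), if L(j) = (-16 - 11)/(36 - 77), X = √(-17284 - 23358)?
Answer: -10364/3025 - 27*I*√40642/1666322 ≈ -3.4261 - 0.0032666*I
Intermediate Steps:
X = I*√40642 (X = √(-40642) = I*√40642 ≈ 201.6*I)
L(j) = 27/41 (L(j) = -27/(-41) = -27*(-1/41) = 27/41)
a(w, H) = -w²/4 (a(w, H) = -w*w/4 = -w²/4)
L(-138)/X + 2591/a(-55, 115) = 27/(41*((I*√40642))) + 2591/((-¼*(-55)²)) = 27*(-I*√40642/40642)/41 + 2591/((-¼*3025)) = -27*I*√40642/1666322 + 2591/(-3025/4) = -27*I*√40642/1666322 + 2591*(-4/3025) = -27*I*√40642/1666322 - 10364/3025 = -10364/3025 - 27*I*√40642/1666322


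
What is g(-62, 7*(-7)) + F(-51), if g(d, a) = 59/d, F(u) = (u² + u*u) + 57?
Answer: 325999/62 ≈ 5258.0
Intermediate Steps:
F(u) = 57 + 2*u² (F(u) = (u² + u²) + 57 = 2*u² + 57 = 57 + 2*u²)
g(-62, 7*(-7)) + F(-51) = 59/(-62) + (57 + 2*(-51)²) = 59*(-1/62) + (57 + 2*2601) = -59/62 + (57 + 5202) = -59/62 + 5259 = 325999/62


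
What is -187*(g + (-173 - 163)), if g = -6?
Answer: 63954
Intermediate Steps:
-187*(g + (-173 - 163)) = -187*(-6 + (-173 - 163)) = -187*(-6 - 336) = -187*(-342) = 63954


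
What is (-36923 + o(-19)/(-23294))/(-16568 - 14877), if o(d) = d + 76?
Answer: 45267601/38551570 ≈ 1.1742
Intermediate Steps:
o(d) = 76 + d
(-36923 + o(-19)/(-23294))/(-16568 - 14877) = (-36923 + (76 - 19)/(-23294))/(-16568 - 14877) = (-36923 + 57*(-1/23294))/(-31445) = (-36923 - 3/1226)*(-1/31445) = -45267601/1226*(-1/31445) = 45267601/38551570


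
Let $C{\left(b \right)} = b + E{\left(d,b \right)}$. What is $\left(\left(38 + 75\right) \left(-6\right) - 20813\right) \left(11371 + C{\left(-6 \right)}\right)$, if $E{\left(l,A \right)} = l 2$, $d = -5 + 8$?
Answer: $-244374161$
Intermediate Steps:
$d = 3$
$E{\left(l,A \right)} = 2 l$
$C{\left(b \right)} = 6 + b$ ($C{\left(b \right)} = b + 2 \cdot 3 = b + 6 = 6 + b$)
$\left(\left(38 + 75\right) \left(-6\right) - 20813\right) \left(11371 + C{\left(-6 \right)}\right) = \left(\left(38 + 75\right) \left(-6\right) - 20813\right) \left(11371 + \left(6 - 6\right)\right) = \left(113 \left(-6\right) - 20813\right) \left(11371 + 0\right) = \left(-678 - 20813\right) 11371 = \left(-21491\right) 11371 = -244374161$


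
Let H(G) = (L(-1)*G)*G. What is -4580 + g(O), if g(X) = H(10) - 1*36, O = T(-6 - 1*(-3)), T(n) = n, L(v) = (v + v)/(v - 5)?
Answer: -13748/3 ≈ -4582.7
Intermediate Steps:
L(v) = 2*v/(-5 + v) (L(v) = (2*v)/(-5 + v) = 2*v/(-5 + v))
O = -3 (O = -6 - 1*(-3) = -6 + 3 = -3)
H(G) = G²/3 (H(G) = ((2*(-1)/(-5 - 1))*G)*G = ((2*(-1)/(-6))*G)*G = ((2*(-1)*(-⅙))*G)*G = (G/3)*G = G²/3)
g(X) = -8/3 (g(X) = (⅓)*10² - 1*36 = (⅓)*100 - 36 = 100/3 - 36 = -8/3)
-4580 + g(O) = -4580 - 8/3 = -13748/3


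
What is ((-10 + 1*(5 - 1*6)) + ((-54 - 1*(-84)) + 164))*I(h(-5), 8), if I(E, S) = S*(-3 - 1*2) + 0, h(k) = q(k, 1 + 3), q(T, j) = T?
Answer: -7320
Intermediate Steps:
h(k) = k
I(E, S) = -5*S (I(E, S) = S*(-3 - 2) + 0 = S*(-5) + 0 = -5*S + 0 = -5*S)
((-10 + 1*(5 - 1*6)) + ((-54 - 1*(-84)) + 164))*I(h(-5), 8) = ((-10 + 1*(5 - 1*6)) + ((-54 - 1*(-84)) + 164))*(-5*8) = ((-10 + 1*(5 - 6)) + ((-54 + 84) + 164))*(-40) = ((-10 + 1*(-1)) + (30 + 164))*(-40) = ((-10 - 1) + 194)*(-40) = (-11 + 194)*(-40) = 183*(-40) = -7320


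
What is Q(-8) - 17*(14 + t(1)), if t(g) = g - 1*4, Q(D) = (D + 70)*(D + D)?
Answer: -1179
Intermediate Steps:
Q(D) = 2*D*(70 + D) (Q(D) = (70 + D)*(2*D) = 2*D*(70 + D))
t(g) = -4 + g (t(g) = g - 4 = -4 + g)
Q(-8) - 17*(14 + t(1)) = 2*(-8)*(70 - 8) - 17*(14 + (-4 + 1)) = 2*(-8)*62 - 17*(14 - 3) = -992 - 17*11 = -992 - 1*187 = -992 - 187 = -1179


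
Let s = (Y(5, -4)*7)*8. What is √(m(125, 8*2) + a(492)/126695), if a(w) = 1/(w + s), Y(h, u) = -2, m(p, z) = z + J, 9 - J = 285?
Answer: I*√6026421348024559/4814410 ≈ 16.125*I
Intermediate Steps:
J = -276 (J = 9 - 1*285 = 9 - 285 = -276)
m(p, z) = -276 + z (m(p, z) = z - 276 = -276 + z)
s = -112 (s = -2*7*8 = -14*8 = -112)
a(w) = 1/(-112 + w) (a(w) = 1/(w - 112) = 1/(-112 + w))
√(m(125, 8*2) + a(492)/126695) = √((-276 + 8*2) + 1/((-112 + 492)*126695)) = √((-276 + 16) + (1/126695)/380) = √(-260 + (1/380)*(1/126695)) = √(-260 + 1/48144100) = √(-12517465999/48144100) = I*√6026421348024559/4814410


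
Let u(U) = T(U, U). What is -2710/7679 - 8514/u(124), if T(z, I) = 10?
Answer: -32703053/38395 ≈ -851.75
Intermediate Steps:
u(U) = 10
-2710/7679 - 8514/u(124) = -2710/7679 - 8514/10 = -2710*1/7679 - 8514*1/10 = -2710/7679 - 4257/5 = -32703053/38395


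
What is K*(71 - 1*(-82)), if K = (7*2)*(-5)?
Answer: -10710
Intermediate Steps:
K = -70 (K = 14*(-5) = -70)
K*(71 - 1*(-82)) = -70*(71 - 1*(-82)) = -70*(71 + 82) = -70*153 = -10710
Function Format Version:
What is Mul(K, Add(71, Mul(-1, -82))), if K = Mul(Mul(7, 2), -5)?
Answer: -10710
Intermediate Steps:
K = -70 (K = Mul(14, -5) = -70)
Mul(K, Add(71, Mul(-1, -82))) = Mul(-70, Add(71, Mul(-1, -82))) = Mul(-70, Add(71, 82)) = Mul(-70, 153) = -10710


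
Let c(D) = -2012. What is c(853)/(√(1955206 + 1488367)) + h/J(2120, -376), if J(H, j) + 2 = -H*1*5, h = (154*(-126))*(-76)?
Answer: -4312/31 - 2012*√70277/491939 ≈ -140.18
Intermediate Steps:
h = 1474704 (h = -19404*(-76) = 1474704)
J(H, j) = -2 - 5*H (J(H, j) = -2 - H*1*5 = -2 - H*5 = -2 - 5*H)
c(853)/(√(1955206 + 1488367)) + h/J(2120, -376) = -2012/√(1955206 + 1488367) + 1474704/(-2 - 5*2120) = -2012*√70277/491939 + 1474704/(-2 - 10600) = -2012*√70277/491939 + 1474704/(-10602) = -2012*√70277/491939 + 1474704*(-1/10602) = -2012*√70277/491939 - 4312/31 = -4312/31 - 2012*√70277/491939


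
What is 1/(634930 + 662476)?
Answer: 1/1297406 ≈ 7.7077e-7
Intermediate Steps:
1/(634930 + 662476) = 1/1297406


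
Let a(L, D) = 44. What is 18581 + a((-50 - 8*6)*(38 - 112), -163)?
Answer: 18625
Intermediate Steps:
18581 + a((-50 - 8*6)*(38 - 112), -163) = 18581 + 44 = 18625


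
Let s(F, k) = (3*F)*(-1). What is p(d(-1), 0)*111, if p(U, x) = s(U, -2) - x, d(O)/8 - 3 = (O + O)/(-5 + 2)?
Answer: -9768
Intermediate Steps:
d(O) = 24 - 16*O/3 (d(O) = 24 + 8*((O + O)/(-5 + 2)) = 24 + 8*((2*O)/(-3)) = 24 + 8*((2*O)*(-⅓)) = 24 + 8*(-2*O/3) = 24 - 16*O/3)
s(F, k) = -3*F
p(U, x) = -x - 3*U (p(U, x) = -3*U - x = -x - 3*U)
p(d(-1), 0)*111 = (-1*0 - 3*(24 - 16/3*(-1)))*111 = (0 - 3*(24 + 16/3))*111 = (0 - 3*88/3)*111 = (0 - 88)*111 = -88*111 = -9768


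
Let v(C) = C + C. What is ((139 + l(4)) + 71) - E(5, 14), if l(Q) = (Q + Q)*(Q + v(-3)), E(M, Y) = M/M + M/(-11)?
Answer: 2128/11 ≈ 193.45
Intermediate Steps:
E(M, Y) = 1 - M/11 (E(M, Y) = 1 + M*(-1/11) = 1 - M/11)
v(C) = 2*C
l(Q) = 2*Q*(-6 + Q) (l(Q) = (Q + Q)*(Q + 2*(-3)) = (2*Q)*(Q - 6) = (2*Q)*(-6 + Q) = 2*Q*(-6 + Q))
((139 + l(4)) + 71) - E(5, 14) = ((139 + 2*4*(-6 + 4)) + 71) - (1 - 1/11*5) = ((139 + 2*4*(-2)) + 71) - (1 - 5/11) = ((139 - 16) + 71) - 1*6/11 = (123 + 71) - 6/11 = 194 - 6/11 = 2128/11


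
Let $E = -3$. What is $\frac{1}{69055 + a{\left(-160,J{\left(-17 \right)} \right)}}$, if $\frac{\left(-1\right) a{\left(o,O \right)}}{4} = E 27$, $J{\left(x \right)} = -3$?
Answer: $\frac{1}{69379} \approx 1.4414 \cdot 10^{-5}$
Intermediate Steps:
$a{\left(o,O \right)} = 324$ ($a{\left(o,O \right)} = - 4 \left(\left(-3\right) 27\right) = \left(-4\right) \left(-81\right) = 324$)
$\frac{1}{69055 + a{\left(-160,J{\left(-17 \right)} \right)}} = \frac{1}{69055 + 324} = \frac{1}{69379}$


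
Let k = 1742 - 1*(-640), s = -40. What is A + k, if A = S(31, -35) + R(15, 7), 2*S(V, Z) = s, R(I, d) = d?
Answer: 2369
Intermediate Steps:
S(V, Z) = -20 (S(V, Z) = (½)*(-40) = -20)
k = 2382 (k = 1742 + 640 = 2382)
A = -13 (A = -20 + 7 = -13)
A + k = -13 + 2382 = 2369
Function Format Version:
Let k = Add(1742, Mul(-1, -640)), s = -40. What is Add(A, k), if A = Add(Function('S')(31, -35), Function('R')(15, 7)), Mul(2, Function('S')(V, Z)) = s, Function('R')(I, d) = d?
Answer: 2369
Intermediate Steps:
Function('S')(V, Z) = -20 (Function('S')(V, Z) = Mul(Rational(1, 2), -40) = -20)
k = 2382 (k = Add(1742, 640) = 2382)
A = -13 (A = Add(-20, 7) = -13)
Add(A, k) = Add(-13, 2382) = 2369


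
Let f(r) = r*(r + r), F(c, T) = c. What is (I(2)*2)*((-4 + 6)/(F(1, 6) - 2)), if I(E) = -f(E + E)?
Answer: 128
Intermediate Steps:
f(r) = 2*r**2 (f(r) = r*(2*r) = 2*r**2)
I(E) = -8*E**2 (I(E) = -2*(E + E)**2 = -2*(2*E)**2 = -2*4*E**2 = -8*E**2)
(I(2)*2)*((-4 + 6)/(F(1, 6) - 2)) = (-8*2**2*2)*((-4 + 6)/(1 - 2)) = (-8*4*2)*(2/(-1)) = (-32*2)*(2*(-1)) = -64*(-2) = 128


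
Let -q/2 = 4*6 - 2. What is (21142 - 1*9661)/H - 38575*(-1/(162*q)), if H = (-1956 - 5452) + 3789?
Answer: -20130863/2345112 ≈ -8.5842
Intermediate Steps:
q = -44 (q = -2*(4*6 - 2) = -2*(24 - 2) = -2*22 = -44)
H = -3619 (H = -7408 + 3789 = -3619)
(21142 - 1*9661)/H - 38575*(-1/(162*q)) = (21142 - 1*9661)/(-3619) - 38575/((-3*(-6)*(-44))*(-9)) = (21142 - 9661)*(-1/3619) - 38575/((18*(-44))*(-9)) = 11481*(-1/3619) - 38575/((-792*(-9))) = -11481/3619 - 38575/7128 = -20130863/2345112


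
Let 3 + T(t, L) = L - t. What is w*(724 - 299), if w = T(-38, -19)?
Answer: 6800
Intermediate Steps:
T(t, L) = -3 + L - t (T(t, L) = -3 + (L - t) = -3 + L - t)
w = 16 (w = -3 - 19 - 1*(-38) = -3 - 19 + 38 = 16)
w*(724 - 299) = 16*(724 - 299) = 16*425 = 6800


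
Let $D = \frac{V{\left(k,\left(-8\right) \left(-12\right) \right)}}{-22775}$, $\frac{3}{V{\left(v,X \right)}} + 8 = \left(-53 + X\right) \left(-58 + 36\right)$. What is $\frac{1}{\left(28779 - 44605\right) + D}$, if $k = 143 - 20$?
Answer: $- \frac{7242450}{114619013699} \approx -6.3187 \cdot 10^{-5}$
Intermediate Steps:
$k = 123$
$V{\left(v,X \right)} = \frac{3}{1158 - 22 X}$ ($V{\left(v,X \right)} = \frac{3}{-8 + \left(-53 + X\right) \left(-58 + 36\right)} = \frac{3}{-8 + \left(-53 + X\right) \left(-22\right)} = \frac{3}{-8 - \left(-1166 + 22 X\right)} = \frac{3}{1158 - 22 X}$)
$D = \frac{1}{7242450}$ ($D = \frac{\left(-3\right) \frac{1}{-1158 + 22 \left(\left(-8\right) \left(-12\right)\right)}}{-22775} = - \frac{3}{-1158 + 22 \cdot 96} \left(- \frac{1}{22775}\right) = - \frac{3}{-1158 + 2112} \left(- \frac{1}{22775}\right) = - \frac{3}{954} \left(- \frac{1}{22775}\right) = \left(-3\right) \frac{1}{954} \left(- \frac{1}{22775}\right) = \left(- \frac{1}{318}\right) \left(- \frac{1}{22775}\right) = \frac{1}{7242450} \approx 1.3807 \cdot 10^{-7}$)
$\frac{1}{\left(28779 - 44605\right) + D} = \frac{1}{\left(28779 - 44605\right) + \frac{1}{7242450}} = \frac{1}{-15826 + \frac{1}{7242450}} = \frac{1}{- \frac{114619013699}{7242450}} = - \frac{7242450}{114619013699}$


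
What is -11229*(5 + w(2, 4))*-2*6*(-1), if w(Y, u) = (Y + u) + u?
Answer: -2021220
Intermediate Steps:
w(Y, u) = Y + 2*u
-11229*(5 + w(2, 4))*-2*6*(-1) = -11229*(5 + (2 + 2*4))*-2*6*(-1) = -11229*(5 + (2 + 8))*(-12*(-1)) = -11229*(5 + 10)*12 = -168435*12 = -11229*180 = -2021220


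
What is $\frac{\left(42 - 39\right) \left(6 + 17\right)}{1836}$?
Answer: $\frac{23}{612} \approx 0.037582$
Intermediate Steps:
$\frac{\left(42 - 39\right) \left(6 + 17\right)}{1836} = 3 \cdot 23 \cdot \frac{1}{1836} = 69 \cdot \frac{1}{1836} = \frac{23}{612}$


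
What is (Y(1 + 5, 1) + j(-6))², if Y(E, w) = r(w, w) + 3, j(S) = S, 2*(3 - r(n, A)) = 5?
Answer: 25/4 ≈ 6.2500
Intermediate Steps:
r(n, A) = ½ (r(n, A) = 3 - ½*5 = 3 - 5/2 = ½)
Y(E, w) = 7/2 (Y(E, w) = ½ + 3 = 7/2)
(Y(1 + 5, 1) + j(-6))² = (7/2 - 6)² = (-5/2)² = 25/4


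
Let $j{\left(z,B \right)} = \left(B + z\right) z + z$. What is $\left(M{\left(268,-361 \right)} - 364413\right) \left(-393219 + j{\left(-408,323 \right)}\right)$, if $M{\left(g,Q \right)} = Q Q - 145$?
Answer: $84078668439$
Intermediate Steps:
$M{\left(g,Q \right)} = -145 + Q^{2}$ ($M{\left(g,Q \right)} = Q^{2} - 145 = -145 + Q^{2}$)
$j{\left(z,B \right)} = z + z \left(B + z\right)$ ($j{\left(z,B \right)} = z \left(B + z\right) + z = z + z \left(B + z\right)$)
$\left(M{\left(268,-361 \right)} - 364413\right) \left(-393219 + j{\left(-408,323 \right)}\right) = \left(\left(-145 + \left(-361\right)^{2}\right) - 364413\right) \left(-393219 - 408 \left(1 + 323 - 408\right)\right) = \left(\left(-145 + 130321\right) - 364413\right) \left(-393219 - -34272\right) = \left(130176 - 364413\right) \left(-393219 + 34272\right) = \left(-234237\right) \left(-358947\right) = 84078668439$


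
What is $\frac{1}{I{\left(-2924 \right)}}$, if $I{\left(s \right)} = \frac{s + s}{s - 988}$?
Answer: $\frac{489}{731} \approx 0.66895$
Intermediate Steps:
$I{\left(s \right)} = \frac{2 s}{-988 + s}$
$\frac{1}{I{\left(-2924 \right)}} = \frac{1}{2 \left(-2924\right) \frac{1}{-988 - 2924}} = \frac{1}{2 \left(-2924\right) \frac{1}{-3912}} = \frac{1}{2 \left(-2924\right) \left(- \frac{1}{3912}\right)} = \frac{1}{\frac{731}{489}} = \frac{489}{731}$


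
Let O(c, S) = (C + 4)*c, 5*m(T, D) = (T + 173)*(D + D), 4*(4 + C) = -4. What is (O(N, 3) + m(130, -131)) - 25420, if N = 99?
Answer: -206981/5 ≈ -41396.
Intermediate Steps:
C = -5 (C = -4 + (¼)*(-4) = -4 - 1 = -5)
m(T, D) = 2*D*(173 + T)/5 (m(T, D) = ((T + 173)*(D + D))/5 = ((173 + T)*(2*D))/5 = (2*D*(173 + T))/5 = 2*D*(173 + T)/5)
O(c, S) = -c (O(c, S) = (-5 + 4)*c = -c)
(O(N, 3) + m(130, -131)) - 25420 = (-1*99 + (⅖)*(-131)*(173 + 130)) - 25420 = (-99 + (⅖)*(-131)*303) - 25420 = (-99 - 79386/5) - 25420 = -79881/5 - 25420 = -206981/5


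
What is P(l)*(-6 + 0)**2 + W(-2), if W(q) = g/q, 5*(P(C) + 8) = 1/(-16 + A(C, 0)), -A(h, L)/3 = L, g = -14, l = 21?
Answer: -5629/20 ≈ -281.45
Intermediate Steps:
A(h, L) = -3*L
P(C) = -641/80 (P(C) = -8 + 1/(5*(-16 - 3*0)) = -8 + 1/(5*(-16 + 0)) = -8 + (1/5)/(-16) = -8 + (1/5)*(-1/16) = -8 - 1/80 = -641/80)
W(q) = -14/q
P(l)*(-6 + 0)**2 + W(-2) = -641*(-6 + 0)**2/80 - 14/(-2) = -641/80*(-6)**2 - 14*(-1/2) = -641/80*36 + 7 = -5769/20 + 7 = -5629/20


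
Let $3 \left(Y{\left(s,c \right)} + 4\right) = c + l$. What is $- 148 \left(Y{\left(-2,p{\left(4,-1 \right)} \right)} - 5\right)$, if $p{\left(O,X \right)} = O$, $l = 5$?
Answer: $888$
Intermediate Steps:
$Y{\left(s,c \right)} = - \frac{7}{3} + \frac{c}{3}$ ($Y{\left(s,c \right)} = -4 + \frac{c + 5}{3} = -4 + \frac{5 + c}{3} = -4 + \left(\frac{5}{3} + \frac{c}{3}\right) = - \frac{7}{3} + \frac{c}{3}$)
$- 148 \left(Y{\left(-2,p{\left(4,-1 \right)} \right)} - 5\right) = - 148 \left(\left(- \frac{7}{3} + \frac{1}{3} \cdot 4\right) - 5\right) = - 148 \left(\left(- \frac{7}{3} + \frac{4}{3}\right) - 5\right) = - 148 \left(-1 - 5\right) = \left(-148\right) \left(-6\right) = 888$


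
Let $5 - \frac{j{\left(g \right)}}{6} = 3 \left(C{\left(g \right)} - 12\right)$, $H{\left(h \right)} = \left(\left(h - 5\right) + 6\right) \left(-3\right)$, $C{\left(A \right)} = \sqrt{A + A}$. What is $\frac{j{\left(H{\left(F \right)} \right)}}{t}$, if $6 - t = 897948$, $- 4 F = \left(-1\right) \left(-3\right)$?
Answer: $- \frac{41}{149657} + \frac{3 i \sqrt{6}}{299314} \approx -0.00027396 + 2.4551 \cdot 10^{-5} i$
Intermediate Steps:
$F = - \frac{3}{4}$ ($F = - \frac{\left(-1\right) \left(-3\right)}{4} = \left(- \frac{1}{4}\right) 3 = - \frac{3}{4} \approx -0.75$)
$t = -897942$ ($t = 6 - 897948 = -897942$)
$C{\left(A \right)} = \sqrt{2} \sqrt{A}$ ($C{\left(A \right)} = \sqrt{2 A} = \sqrt{2} \sqrt{A}$)
$H{\left(h \right)} = -3 - 3 h$ ($H{\left(h \right)} = \left(\left(-5 + h\right) + 6\right) \left(-3\right) = \left(1 + h\right) \left(-3\right) = -3 - 3 h$)
$j{\left(g \right)} = 246 - 18 \sqrt{2} \sqrt{g}$ ($j{\left(g \right)} = 30 - 6 \cdot 3 \left(\sqrt{2} \sqrt{g} - 12\right) = 30 - 6 \cdot 3 \left(-12 + \sqrt{2} \sqrt{g}\right) = 30 - 6 \left(-36 + 3 \sqrt{2} \sqrt{g}\right) = 30 - \left(-216 + 18 \sqrt{2} \sqrt{g}\right) = 246 - 18 \sqrt{2} \sqrt{g}$)
$\frac{j{\left(H{\left(F \right)} \right)}}{t} = \frac{246 - 18 \sqrt{2} \sqrt{-3 - - \frac{9}{4}}}{-897942} = \left(246 - 18 \sqrt{2} \sqrt{-3 + \frac{9}{4}}\right) \left(- \frac{1}{897942}\right) = \left(246 - 18 \sqrt{2} \sqrt{- \frac{3}{4}}\right) \left(- \frac{1}{897942}\right) = \left(246 - 18 \sqrt{2} \frac{i \sqrt{3}}{2}\right) \left(- \frac{1}{897942}\right) = \left(246 - 9 i \sqrt{6}\right) \left(- \frac{1}{897942}\right) = - \frac{41}{149657} + \frac{3 i \sqrt{6}}{299314}$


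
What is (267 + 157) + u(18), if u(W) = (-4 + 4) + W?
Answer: 442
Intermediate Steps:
u(W) = W (u(W) = 0 + W = W)
(267 + 157) + u(18) = (267 + 157) + 18 = 424 + 18 = 442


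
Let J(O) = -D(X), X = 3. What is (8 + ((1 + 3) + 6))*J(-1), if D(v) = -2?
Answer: 36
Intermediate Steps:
J(O) = 2 (J(O) = -1*(-2) = 2)
(8 + ((1 + 3) + 6))*J(-1) = (8 + ((1 + 3) + 6))*2 = (8 + (4 + 6))*2 = (8 + 10)*2 = 18*2 = 36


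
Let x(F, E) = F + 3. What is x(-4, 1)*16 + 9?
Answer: -7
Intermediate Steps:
x(F, E) = 3 + F
x(-4, 1)*16 + 9 = (3 - 4)*16 + 9 = -1*16 + 9 = -16 + 9 = -7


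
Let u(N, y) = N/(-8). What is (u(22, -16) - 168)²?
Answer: 466489/16 ≈ 29156.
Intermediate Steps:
u(N, y) = -N/8 (u(N, y) = N*(-⅛) = -N/8)
(u(22, -16) - 168)² = (-⅛*22 - 168)² = (-11/4 - 168)² = (-683/4)² = 466489/16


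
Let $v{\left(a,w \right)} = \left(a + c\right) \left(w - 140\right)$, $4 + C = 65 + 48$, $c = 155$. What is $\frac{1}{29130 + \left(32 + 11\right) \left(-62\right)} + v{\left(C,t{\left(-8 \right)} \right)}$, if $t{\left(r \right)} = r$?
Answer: $- \frac{1034001407}{26464} \approx -39072.0$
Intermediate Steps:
$C = 109$ ($C = -4 + \left(65 + 48\right) = -4 + 113 = 109$)
$v{\left(a,w \right)} = \left(-140 + w\right) \left(155 + a\right)$ ($v{\left(a,w \right)} = \left(a + 155\right) \left(w - 140\right) = \left(155 + a\right) \left(-140 + w\right) = \left(-140 + w\right) \left(155 + a\right)$)
$\frac{1}{29130 + \left(32 + 11\right) \left(-62\right)} + v{\left(C,t{\left(-8 \right)} \right)} = \frac{1}{29130 + \left(32 + 11\right) \left(-62\right)} + \left(-21700 - 15260 + 155 \left(-8\right) + 109 \left(-8\right)\right) = \frac{1}{29130 + 43 \left(-62\right)} - 39072 = \frac{1}{29130 - 2666} - 39072 = \frac{1}{26464} - 39072 = - \frac{1034001407}{26464}$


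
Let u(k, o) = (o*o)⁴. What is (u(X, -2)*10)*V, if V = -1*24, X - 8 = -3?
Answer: -61440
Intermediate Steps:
X = 5 (X = 8 - 3 = 5)
V = -24
u(k, o) = o⁸ (u(k, o) = (o²)⁴ = o⁸)
(u(X, -2)*10)*V = ((-2)⁸*10)*(-24) = (256*10)*(-24) = 2560*(-24) = -61440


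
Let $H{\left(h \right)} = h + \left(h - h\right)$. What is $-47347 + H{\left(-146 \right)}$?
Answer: $-47493$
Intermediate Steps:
$H{\left(h \right)} = h$ ($H{\left(h \right)} = h + 0 = h$)
$-47347 + H{\left(-146 \right)} = -47347 - 146 = -47493$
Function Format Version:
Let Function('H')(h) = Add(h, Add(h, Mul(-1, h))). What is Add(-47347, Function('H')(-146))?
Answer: -47493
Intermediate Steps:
Function('H')(h) = h (Function('H')(h) = Add(h, 0) = h)
Add(-47347, Function('H')(-146)) = Add(-47347, -146) = -47493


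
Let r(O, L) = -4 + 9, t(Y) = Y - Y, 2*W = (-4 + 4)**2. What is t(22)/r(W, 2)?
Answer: 0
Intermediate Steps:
W = 0 (W = (-4 + 4)**2/2 = (1/2)*0**2 = (1/2)*0 = 0)
t(Y) = 0
r(O, L) = 5
t(22)/r(W, 2) = 0/5 = 0*(1/5) = 0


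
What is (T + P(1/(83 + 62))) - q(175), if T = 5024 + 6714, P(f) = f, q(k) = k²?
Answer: -2738614/145 ≈ -18887.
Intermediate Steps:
T = 11738
(T + P(1/(83 + 62))) - q(175) = (11738 + 1/(83 + 62)) - 1*175² = (11738 + 1/145) - 1*30625 = (11738 + 1/145) - 30625 = 1702011/145 - 30625 = -2738614/145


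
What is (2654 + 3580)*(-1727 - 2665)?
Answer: -27379728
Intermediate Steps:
(2654 + 3580)*(-1727 - 2665) = 6234*(-4392) = -27379728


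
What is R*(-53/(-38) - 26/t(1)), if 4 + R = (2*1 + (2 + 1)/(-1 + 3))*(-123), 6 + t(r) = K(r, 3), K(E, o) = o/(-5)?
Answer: -528431/228 ≈ -2317.7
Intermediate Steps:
K(E, o) = -o/5 (K(E, o) = o*(-1/5) = -o/5)
t(r) = -33/5 (t(r) = -6 - 1/5*3 = -6 - 3/5 = -33/5)
R = -869/2 (R = -4 + (2*1 + (2 + 1)/(-1 + 3))*(-123) = -4 + (2 + 3/2)*(-123) = -4 + (7/2)*(-123) = -4 - 861/2 = -869/2 ≈ -434.50)
R*(-53/(-38) - 26/t(1)) = -869*(-53/(-38) - 26/(-33/5))/2 = -869*(-53*(-1/38) - 26*(-5/33))/2 = -869*(53/38 + 130/33)/2 = -869/2*6689/1254 = -528431/228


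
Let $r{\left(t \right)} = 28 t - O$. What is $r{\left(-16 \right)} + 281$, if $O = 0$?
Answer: $-167$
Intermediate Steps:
$r{\left(t \right)} = 28 t$ ($r{\left(t \right)} = 28 t - 0 = 28 t + 0 = 28 t$)
$r{\left(-16 \right)} + 281 = 28 \left(-16\right) + 281 = -448 + 281 = -167$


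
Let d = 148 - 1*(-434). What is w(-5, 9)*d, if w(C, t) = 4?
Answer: 2328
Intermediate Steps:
d = 582 (d = 148 + 434 = 582)
w(-5, 9)*d = 4*582 = 2328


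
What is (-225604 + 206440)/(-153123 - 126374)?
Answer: 19164/279497 ≈ 0.068566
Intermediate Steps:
(-225604 + 206440)/(-153123 - 126374) = -19164/(-279497) = -19164*(-1/279497) = 19164/279497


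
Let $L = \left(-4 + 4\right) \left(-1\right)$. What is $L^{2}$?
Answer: $0$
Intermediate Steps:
$L = 0$ ($L = 0 \left(-1\right) = 0$)
$L^{2} = 0^{2} = 0$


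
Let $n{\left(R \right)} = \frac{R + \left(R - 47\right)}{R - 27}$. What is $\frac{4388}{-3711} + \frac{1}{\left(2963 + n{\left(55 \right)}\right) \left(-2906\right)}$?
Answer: $- \frac{75622944226}{63955496463} \approx -1.1824$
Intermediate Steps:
$n{\left(R \right)} = \frac{-47 + 2 R}{-27 + R}$ ($n{\left(R \right)} = \frac{R + \left(-47 + R\right)}{-27 + R} = \frac{-47 + 2 R}{-27 + R}$)
$\frac{4388}{-3711} + \frac{1}{\left(2963 + n{\left(55 \right)}\right) \left(-2906\right)} = \frac{4388}{-3711} + \frac{1}{\left(2963 + \frac{-47 + 2 \cdot 55}{-27 + 55}\right) \left(-2906\right)} = 4388 \left(- \frac{1}{3711}\right) + \frac{1}{2963 + \frac{-47 + 110}{28}} \left(- \frac{1}{2906}\right) = - \frac{4388}{3711} + \frac{1}{2963 + \frac{1}{28} \cdot 63} \left(- \frac{1}{2906}\right) = - \frac{4388}{3711} + \frac{1}{2963 + \frac{9}{4}} \left(- \frac{1}{2906}\right) = - \frac{4388}{3711} + \frac{1}{\frac{11861}{4}} \left(- \frac{1}{2906}\right) = - \frac{4388}{3711} + \frac{4}{11861} \left(- \frac{1}{2906}\right) = - \frac{4388}{3711} - \frac{2}{17234033} = - \frac{75622944226}{63955496463}$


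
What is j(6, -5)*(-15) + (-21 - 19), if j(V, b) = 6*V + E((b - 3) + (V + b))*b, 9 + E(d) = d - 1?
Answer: -1855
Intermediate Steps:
E(d) = -10 + d (E(d) = -9 + (d - 1) = -9 + (-1 + d) = -10 + d)
j(V, b) = 6*V + b*(-13 + V + 2*b) (j(V, b) = 6*V + (-10 + ((b - 3) + (V + b)))*b = 6*V + (-10 + ((-3 + b) + (V + b)))*b = 6*V + (-10 + (-3 + V + 2*b))*b = 6*V + (-13 + V + 2*b)*b = 6*V + b*(-13 + V + 2*b))
j(6, -5)*(-15) + (-21 - 19) = (6*6 - 5*(-13 + 6 + 2*(-5)))*(-15) + (-21 - 19) = (36 - 5*(-13 + 6 - 10))*(-15) - 40 = (36 - 5*(-17))*(-15) - 40 = (36 + 85)*(-15) - 40 = 121*(-15) - 40 = -1815 - 40 = -1855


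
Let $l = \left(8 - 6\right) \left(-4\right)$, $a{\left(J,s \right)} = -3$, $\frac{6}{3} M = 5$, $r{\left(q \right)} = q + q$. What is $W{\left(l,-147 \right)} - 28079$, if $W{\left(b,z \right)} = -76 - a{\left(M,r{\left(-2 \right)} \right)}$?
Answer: $-28152$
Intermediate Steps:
$r{\left(q \right)} = 2 q$
$M = \frac{5}{2}$ ($M = \frac{1}{2} \cdot 5 = \frac{5}{2} \approx 2.5$)
$l = -8$ ($l = 2 \left(-4\right) = -8$)
$W{\left(b,z \right)} = -73$ ($W{\left(b,z \right)} = -76 - -3 = -76 + 3 = -73$)
$W{\left(l,-147 \right)} - 28079 = -73 - 28079 = -28152$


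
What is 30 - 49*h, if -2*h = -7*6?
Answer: -999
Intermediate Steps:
h = 21 (h = -(-7)*6/2 = -1/2*(-42) = 21)
30 - 49*h = 30 - 49*21 = 30 - 1029 = -999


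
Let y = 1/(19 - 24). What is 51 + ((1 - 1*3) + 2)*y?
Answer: 51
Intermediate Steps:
y = -⅕ (y = 1/(-5) = -⅕ ≈ -0.20000)
51 + ((1 - 1*3) + 2)*y = 51 + ((1 - 1*3) + 2)*(-⅕) = 51 + ((1 - 3) + 2)*(-⅕) = 51 + (-2 + 2)*(-⅕) = 51 + 0*(-⅕) = 51 + 0 = 51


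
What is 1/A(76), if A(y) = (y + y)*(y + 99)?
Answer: 1/26600 ≈ 3.7594e-5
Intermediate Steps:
A(y) = 2*y*(99 + y) (A(y) = (2*y)*(99 + y) = 2*y*(99 + y))
1/A(76) = 1/(2*76*(99 + 76)) = 1/(2*76*175) = 1/26600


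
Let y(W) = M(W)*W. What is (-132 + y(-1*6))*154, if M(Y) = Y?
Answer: -14784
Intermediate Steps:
y(W) = W**2 (y(W) = W*W = W**2)
(-132 + y(-1*6))*154 = (-132 + (-1*6)**2)*154 = (-132 + (-6)**2)*154 = (-132 + 36)*154 = -96*154 = -14784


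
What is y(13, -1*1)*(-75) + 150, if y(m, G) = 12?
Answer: -750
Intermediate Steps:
y(13, -1*1)*(-75) + 150 = 12*(-75) + 150 = -900 + 150 = -750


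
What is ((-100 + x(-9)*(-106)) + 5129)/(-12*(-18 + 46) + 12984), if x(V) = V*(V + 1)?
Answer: -2603/12648 ≈ -0.20580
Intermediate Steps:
x(V) = V*(1 + V)
((-100 + x(-9)*(-106)) + 5129)/(-12*(-18 + 46) + 12984) = ((-100 - 9*(1 - 9)*(-106)) + 5129)/(-12*(-18 + 46) + 12984) = ((-100 - 9*(-8)*(-106)) + 5129)/(-12*28 + 12984) = ((-100 + 72*(-106)) + 5129)/(-336 + 12984) = ((-100 - 7632) + 5129)/12648 = (-7732 + 5129)*(1/12648) = -2603*1/12648 = -2603/12648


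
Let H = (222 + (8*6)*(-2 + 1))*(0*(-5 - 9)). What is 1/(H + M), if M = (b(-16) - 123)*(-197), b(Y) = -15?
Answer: 1/27186 ≈ 3.6784e-5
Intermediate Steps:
M = 27186 (M = (-15 - 123)*(-197) = -138*(-197) = 27186)
H = 0 (H = (222 + 48*(-1))*(0*(-14)) = (222 - 48)*0 = 174*0 = 0)
1/(H + M) = 1/(0 + 27186) = 1/27186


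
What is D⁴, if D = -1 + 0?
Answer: 1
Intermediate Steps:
D = -1
D⁴ = (-1)⁴ = 1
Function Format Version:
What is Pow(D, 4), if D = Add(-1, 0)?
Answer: 1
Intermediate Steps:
D = -1
Pow(D, 4) = Pow(-1, 4) = 1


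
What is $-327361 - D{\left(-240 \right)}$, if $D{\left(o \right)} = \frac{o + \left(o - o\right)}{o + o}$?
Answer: $- \frac{654723}{2} \approx -3.2736 \cdot 10^{5}$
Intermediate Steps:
$D{\left(o \right)} = \frac{1}{2}$ ($D{\left(o \right)} = \frac{o + 0}{2 o} = o \frac{1}{2 o} = \frac{1}{2}$)
$-327361 - D{\left(-240 \right)} = -327361 - \frac{1}{2} = - \frac{654723}{2}$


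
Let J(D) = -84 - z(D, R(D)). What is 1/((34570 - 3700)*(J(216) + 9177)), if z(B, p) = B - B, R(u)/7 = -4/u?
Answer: 1/280700910 ≈ 3.5625e-9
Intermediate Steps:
R(u) = -28/u (R(u) = 7*(-4/u) = -28/u)
z(B, p) = 0
J(D) = -84 (J(D) = -84 - 1*0 = -84 + 0 = -84)
1/((34570 - 3700)*(J(216) + 9177)) = 1/((34570 - 3700)*(-84 + 9177)) = 1/(30870*9093) = 1/280700910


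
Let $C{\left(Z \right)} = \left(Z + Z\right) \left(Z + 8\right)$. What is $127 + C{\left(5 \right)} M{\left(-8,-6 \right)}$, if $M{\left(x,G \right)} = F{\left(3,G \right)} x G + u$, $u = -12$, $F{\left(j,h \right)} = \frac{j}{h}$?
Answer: $-4553$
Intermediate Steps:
$C{\left(Z \right)} = 2 Z \left(8 + Z\right)$
$M{\left(x,G \right)} = -12 + 3 x$ ($M{\left(x,G \right)} = \frac{3}{G} x G - 12 = \frac{3 x}{G} G - 12 = 3 x - 12 = -12 + 3 x$)
$127 + C{\left(5 \right)} M{\left(-8,-6 \right)} = 127 + 2 \cdot 5 \left(8 + 5\right) \left(-12 + 3 \left(-8\right)\right) = 127 + 2 \cdot 5 \cdot 13 \left(-12 - 24\right) = 127 + 130 \left(-36\right) = 127 - 4680 = -4553$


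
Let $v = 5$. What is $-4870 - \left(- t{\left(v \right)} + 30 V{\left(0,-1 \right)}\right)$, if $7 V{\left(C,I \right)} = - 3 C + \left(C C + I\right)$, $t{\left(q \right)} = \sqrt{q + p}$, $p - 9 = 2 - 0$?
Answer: $- \frac{34032}{7} \approx -4861.7$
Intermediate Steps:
$p = 11$ ($p = 9 + \left(2 - 0\right) = 9 + \left(2 + 0\right) = 9 + 2 = 11$)
$t{\left(q \right)} = \sqrt{11 + q}$ ($t{\left(q \right)} = \sqrt{q + 11} = \sqrt{11 + q}$)
$V{\left(C,I \right)} = - \frac{3 C}{7} + \frac{I}{7} + \frac{C^{2}}{7}$ ($V{\left(C,I \right)} = \frac{- 3 C + \left(C C + I\right)}{7} = \frac{- 3 C + \left(C^{2} + I\right)}{7} = \frac{- 3 C + \left(I + C^{2}\right)}{7} = \frac{I + C^{2} - 3 C}{7} = - \frac{3 C}{7} + \frac{I}{7} + \frac{C^{2}}{7}$)
$-4870 - \left(- t{\left(v \right)} + 30 V{\left(0,-1 \right)}\right) = -4870 - \left(- \sqrt{11 + 5} + 30 \left(\left(- \frac{3}{7}\right) 0 + \frac{1}{7} \left(-1\right) + \frac{0^{2}}{7}\right)\right) = -4870 - \left(-4 + 30 \left(0 - \frac{1}{7} + \frac{1}{7} \cdot 0\right)\right) = -4870 - \left(-4 + 30 \left(0 - \frac{1}{7} + 0\right)\right) = -4870 + \left(\left(-30\right) \left(- \frac{1}{7}\right) + 4\right) = -4870 + \left(\frac{30}{7} + 4\right) = -4870 + \frac{58}{7} = - \frac{34032}{7}$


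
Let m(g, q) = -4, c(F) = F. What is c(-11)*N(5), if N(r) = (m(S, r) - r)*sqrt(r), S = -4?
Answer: 99*sqrt(5) ≈ 221.37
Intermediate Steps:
N(r) = sqrt(r)*(-4 - r) (N(r) = (-4 - r)*sqrt(r) = sqrt(r)*(-4 - r))
c(-11)*N(5) = -11*sqrt(5)*(-4 - 1*5) = -11*sqrt(5)*(-4 - 5) = -11*sqrt(5)*(-9) = -(-99)*sqrt(5) = 99*sqrt(5)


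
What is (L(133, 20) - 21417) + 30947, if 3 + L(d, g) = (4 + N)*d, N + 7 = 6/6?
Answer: 9261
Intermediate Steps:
N = -6 (N = -7 + 6/6 = -7 + 6*(⅙) = -7 + 1 = -6)
L(d, g) = -3 - 2*d (L(d, g) = -3 + (4 - 6)*d = -3 - 2*d)
(L(133, 20) - 21417) + 30947 = ((-3 - 2*133) - 21417) + 30947 = ((-3 - 266) - 21417) + 30947 = (-269 - 21417) + 30947 = -21686 + 30947 = 9261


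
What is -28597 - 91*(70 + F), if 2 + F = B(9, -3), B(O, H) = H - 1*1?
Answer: -34421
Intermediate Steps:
B(O, H) = -1 + H (B(O, H) = H - 1 = -1 + H)
F = -6 (F = -2 + (-1 - 3) = -2 - 4 = -6)
-28597 - 91*(70 + F) = -28597 - 91*(70 - 6) = -28597 - 91*64 = -28597 - 5824 = -34421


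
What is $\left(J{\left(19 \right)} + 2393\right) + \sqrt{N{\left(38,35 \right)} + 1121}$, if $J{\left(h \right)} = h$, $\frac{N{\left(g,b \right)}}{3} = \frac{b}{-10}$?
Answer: $2412 + \frac{\sqrt{4442}}{2} \approx 2445.3$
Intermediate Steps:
$N{\left(g,b \right)} = - \frac{3 b}{10}$ ($N{\left(g,b \right)} = 3 \frac{b}{-10} = 3 b \left(- \frac{1}{10}\right) = 3 \left(- \frac{b}{10}\right) = - \frac{3 b}{10}$)
$\left(J{\left(19 \right)} + 2393\right) + \sqrt{N{\left(38,35 \right)} + 1121} = \left(19 + 2393\right) + \sqrt{\left(- \frac{3}{10}\right) 35 + 1121} = 2412 + \sqrt{- \frac{21}{2} + 1121} = 2412 + \sqrt{\frac{2221}{2}} = 2412 + \frac{\sqrt{4442}}{2}$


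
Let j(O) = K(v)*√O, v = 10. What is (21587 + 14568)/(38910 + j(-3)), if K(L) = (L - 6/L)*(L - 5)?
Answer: 66990050/72094987 - 242755*I*√3/216284961 ≈ 0.92919 - 0.001944*I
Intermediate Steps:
K(L) = (-5 + L)*(L - 6/L) (K(L) = (L - 6/L)*(-5 + L) = (-5 + L)*(L - 6/L))
j(O) = 47*√O (j(O) = (-6 + 10² - 5*10 + 30/10)*√O = (-6 + 100 - 50 + 30*(⅒))*√O = (-6 + 100 - 50 + 3)*√O = 47*√O)
(21587 + 14568)/(38910 + j(-3)) = (21587 + 14568)/(38910 + 47*√(-3)) = 36155/(38910 + 47*(I*√3)) = 36155/(38910 + 47*I*√3)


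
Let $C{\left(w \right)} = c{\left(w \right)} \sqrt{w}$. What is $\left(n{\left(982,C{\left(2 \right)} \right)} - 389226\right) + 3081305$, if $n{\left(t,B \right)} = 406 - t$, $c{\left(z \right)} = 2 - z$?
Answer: $2691503$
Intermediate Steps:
$C{\left(w \right)} = \sqrt{w} \left(2 - w\right)$ ($C{\left(w \right)} = \left(2 - w\right) \sqrt{w} = \sqrt{w} \left(2 - w\right)$)
$\left(n{\left(982,C{\left(2 \right)} \right)} - 389226\right) + 3081305 = \left(\left(406 - 982\right) - 389226\right) + 3081305 = \left(-576 - 389226\right) + 3081305 = -389802 + 3081305 = 2691503$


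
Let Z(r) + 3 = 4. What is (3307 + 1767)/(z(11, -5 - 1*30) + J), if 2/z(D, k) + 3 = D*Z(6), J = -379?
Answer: -20296/1515 ≈ -13.397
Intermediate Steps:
Z(r) = 1 (Z(r) = -3 + 4 = 1)
z(D, k) = 2/(-3 + D) (z(D, k) = 2/(-3 + D*1) = 2/(-3 + D))
(3307 + 1767)/(z(11, -5 - 1*30) + J) = (3307 + 1767)/(2/(-3 + 11) - 379) = 5074/(2/8 - 379) = 5074/(2*(⅛) - 379) = 5074/(¼ - 379) = 5074/(-1515/4) = 5074*(-4/1515) = -20296/1515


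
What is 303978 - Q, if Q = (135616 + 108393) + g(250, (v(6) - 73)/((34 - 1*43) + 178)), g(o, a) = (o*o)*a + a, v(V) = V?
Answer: 14322328/169 ≈ 84748.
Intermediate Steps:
g(o, a) = a + a*o² (g(o, a) = o²*a + a = a*o² + a = a + a*o²)
Q = 37049954/169 (Q = (135616 + 108393) + ((6 - 73)/((34 - 1*43) + 178))*(1 + 250²) = 244009 + (-67/((34 - 43) + 178))*(1 + 62500) = 244009 - 67/(-9 + 178)*62501 = 244009 - 67/169*62501 = 244009 - 4187567/169 = 37049954/169 ≈ 2.1923e+5)
303978 - Q = 303978 - 1*37049954/169 = 303978 - 37049954/169 = 14322328/169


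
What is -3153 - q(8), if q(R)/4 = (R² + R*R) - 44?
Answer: -3489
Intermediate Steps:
q(R) = -176 + 8*R² (q(R) = 4*((R² + R*R) - 44) = 4*((R² + R²) - 44) = 4*(2*R² - 44) = 4*(-44 + 2*R²) = -176 + 8*R²)
-3153 - q(8) = -3153 - (-176 + 8*8²) = -3153 - (-176 + 8*64) = -3153 - (-176 + 512) = -3153 - 1*336 = -3153 - 336 = -3489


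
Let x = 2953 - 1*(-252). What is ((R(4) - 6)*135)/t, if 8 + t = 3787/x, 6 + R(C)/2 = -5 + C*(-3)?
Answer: 1730700/1681 ≈ 1029.6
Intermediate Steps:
x = 3205 (x = 2953 + 252 = 3205)
R(C) = -22 - 6*C (R(C) = -12 + 2*(-5 + C*(-3)) = -12 + 2*(-5 - 3*C) = -12 + (-10 - 6*C) = -22 - 6*C)
t = -21853/3205 (t = -8 + 3787/3205 = -21853/3205 ≈ -6.8184)
((R(4) - 6)*135)/t = (((-22 - 6*4) - 6)*135)/(-21853/3205) = (((-22 - 24) - 6)*135)*(-3205/21853) = ((-46 - 6)*135)*(-3205/21853) = -52*135*(-3205/21853) = -7020*(-3205/21853) = 1730700/1681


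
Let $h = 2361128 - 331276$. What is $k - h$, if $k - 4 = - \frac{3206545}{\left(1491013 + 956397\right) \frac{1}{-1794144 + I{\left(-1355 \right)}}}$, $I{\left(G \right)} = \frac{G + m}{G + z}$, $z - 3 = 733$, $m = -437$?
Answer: $\frac{48599169154856}{151494679} \approx 3.208 \cdot 10^{5}$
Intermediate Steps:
$z = 736$ ($z = 3 + 733 = 736$)
$I{\left(G \right)} = \frac{-437 + G}{736 + G}$ ($I{\left(G \right)} = \frac{G - 437}{G + 736} = \frac{-437 + G}{736 + G}$)
$h = 2029852$
$k = \frac{356110946312364}{151494679}$ ($k = 4 - \frac{3206545}{\left(1491013 + 956397\right) \frac{1}{-1794144 + \frac{-437 - 1355}{736 - 1355}}} = 4 - \frac{3206545}{2447410 \frac{1}{-1794144 + \frac{1}{-619} \left(-1792\right)}} = 4 - \frac{3206545}{2447410 \frac{1}{-1794144 - - \frac{1792}{619}}} = 4 - \frac{3206545}{2447410 \frac{1}{-1794144 + \frac{1792}{619}}} = 4 - \frac{3206545}{2447410 \frac{1}{- \frac{1110573344}{619}}} = 4 - \frac{3206545}{2447410 \left(- \frac{619}{1110573344}\right)} = 4 - \frac{3206545}{- \frac{757473395}{555286672}} = 4 - - \frac{356110340333648}{151494679} = 4 + \frac{356110340333648}{151494679} = \frac{356110946312364}{151494679} \approx 2.3506 \cdot 10^{6}$)
$k - h = \frac{356110946312364}{151494679} - 2029852 = \frac{48599169154856}{151494679}$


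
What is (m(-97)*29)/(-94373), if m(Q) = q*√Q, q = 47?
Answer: -1363*I*√97/94373 ≈ -0.14224*I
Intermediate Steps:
m(Q) = 47*√Q
(m(-97)*29)/(-94373) = ((47*√(-97))*29)/(-94373) = ((47*(I*√97))*29)*(-1/94373) = ((47*I*√97)*29)*(-1/94373) = (1363*I*√97)*(-1/94373) = -1363*I*√97/94373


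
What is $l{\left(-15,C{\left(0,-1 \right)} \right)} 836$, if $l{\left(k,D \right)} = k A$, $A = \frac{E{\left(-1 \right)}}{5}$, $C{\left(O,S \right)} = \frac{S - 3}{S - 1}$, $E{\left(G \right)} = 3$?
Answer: $-7524$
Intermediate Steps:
$C{\left(O,S \right)} = \frac{-3 + S}{-1 + S}$
$A = \frac{3}{5} \approx 0.6$
$l{\left(k,D \right)} = \frac{3 k}{5}$ ($l{\left(k,D \right)} = k \frac{3}{5} = \frac{3 k}{5}$)
$l{\left(-15,C{\left(0,-1 \right)} \right)} 836 = \frac{3}{5} \left(-15\right) 836 = \left(-9\right) 836 = -7524$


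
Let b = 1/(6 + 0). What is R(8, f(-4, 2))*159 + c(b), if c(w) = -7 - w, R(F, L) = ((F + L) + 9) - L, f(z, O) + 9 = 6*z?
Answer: 16175/6 ≈ 2695.8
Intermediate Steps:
f(z, O) = -9 + 6*z
R(F, L) = 9 + F (R(F, L) = (9 + F + L) - L = 9 + F)
b = ⅙ (b = 1/6 = ⅙ ≈ 0.16667)
R(8, f(-4, 2))*159 + c(b) = (9 + 8)*159 + (-7 - 1*⅙) = 17*159 + (-7 - ⅙) = 2703 - 43/6 = 16175/6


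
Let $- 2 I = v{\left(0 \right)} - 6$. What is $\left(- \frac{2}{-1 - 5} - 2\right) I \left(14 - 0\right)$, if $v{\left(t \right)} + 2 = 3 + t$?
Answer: $- \frac{175}{3} \approx -58.333$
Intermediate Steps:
$v{\left(t \right)} = 1 + t$ ($v{\left(t \right)} = -2 + \left(3 + t\right) = 1 + t$)
$I = \frac{5}{2}$ ($I = - \frac{\left(1 + 0\right) - 6}{2} = - \frac{1 - 6}{2} = \left(- \frac{1}{2}\right) \left(-5\right) = \frac{5}{2} \approx 2.5$)
$\left(- \frac{2}{-1 - 5} - 2\right) I \left(14 - 0\right) = \left(- \frac{2}{-1 - 5} - 2\right) \frac{5}{2} \left(14 - 0\right) = \left(- \frac{2}{-6} - 2\right) \frac{5}{2} \left(14 + 0\right) = \left(\left(-2\right) \left(- \frac{1}{6}\right) - 2\right) \frac{5}{2} \cdot 14 = \left(\frac{1}{3} - 2\right) \frac{5}{2} \cdot 14 = \left(- \frac{5}{3}\right) \frac{5}{2} \cdot 14 = \left(- \frac{25}{6}\right) 14 = - \frac{175}{3}$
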